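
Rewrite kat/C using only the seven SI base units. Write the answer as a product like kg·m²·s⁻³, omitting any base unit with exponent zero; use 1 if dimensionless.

s⁻²·A⁻¹·mol

kat = mol/s = s⁻¹·mol (catalytic activity).
C = A·s = s·A (charge = current × time).
So C⁻¹ = s⁻¹·A⁻¹.
Combining: kat·C⁻¹ = (s⁻¹·mol) · (s⁻¹·A⁻¹) = s⁻²·A⁻¹·mol.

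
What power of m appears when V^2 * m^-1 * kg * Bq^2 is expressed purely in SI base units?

3

V = W/A (potential = power per current),
    = kg·m²·s⁻³·A⁻¹.
So V² = kg²·m⁴·s⁻⁶·A⁻².
Bq = 1/s = s⁻¹ (activity is decays per second).
So Bq² = s⁻².
Combining: V²·m⁻¹·kg·Bq² = (kg²·m⁴·s⁻⁶·A⁻²) · m⁻¹ · kg · s⁻² = kg³·m³·s⁻⁸·A⁻².
The exponent of m is 3.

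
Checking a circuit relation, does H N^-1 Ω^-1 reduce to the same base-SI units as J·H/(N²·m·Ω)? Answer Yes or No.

Yes

Left side:
  H = kg·m²·s⁻²·A⁻².
  N = kg·m·s⁻².
  So N⁻¹ = kg⁻¹·m⁻¹·s².
  Ω = kg·m²·s⁻³·A⁻².
  So Ω⁻¹ = kg⁻¹·m⁻²·s³·A².
  Combining: H·N⁻¹·Ω⁻¹ = (kg·m²·s⁻²·A⁻²) · (kg⁻¹·m⁻¹·s²) · (kg⁻¹·m⁻²·s³·A²) = kg⁻¹·m⁻¹·s³.
Right side:
  N = kg·m/s² = kg·m·s⁻² (force = mass × acceleration).
  So N⁻² = kg⁻²·m⁻²·s⁴.
  J = N·m (work = force × distance),
      = kg·m²·s⁻².
  Ω = V/A (resistance = voltage per current),
      = kg·m²·s⁻³·A⁻².
  So Ω⁻¹ = kg⁻¹·m⁻²·s³·A².
  H = Wb/A (inductance = flux per current),
      = kg·m²·s⁻²·A⁻².
  Combining: N⁻²·J·m⁻¹·Ω⁻¹·H = (kg⁻²·m⁻²·s⁴) · (kg·m²·s⁻²) · m⁻¹ · (kg⁻¹·m⁻²·s³·A²) · (kg·m²·s⁻²·A⁻²) = kg⁻¹·m⁻¹·s³.
Both reduce to kg⁻¹·m⁻¹·s³.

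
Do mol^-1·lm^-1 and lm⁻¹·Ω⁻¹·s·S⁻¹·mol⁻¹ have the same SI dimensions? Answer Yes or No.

No

Left side:
  lm = cd.
  So lm⁻¹ = cd⁻¹.
  Combining: mol⁻¹·lm⁻¹ = mol⁻¹ · cd⁻¹ = mol⁻¹·cd⁻¹.
Right side:
  lm = cd·sr = cd (luminous flux; sr is dimensionless).
  So lm⁻¹ = cd⁻¹.
  Ω = V/A (resistance = voltage per current),
      = kg·m²·s⁻³·A⁻².
  So Ω⁻¹ = kg⁻¹·m⁻²·s³·A².
  S = 1/Ω (conductance is reciprocal resistance),
      = kg⁻¹·m⁻²·s³·A².
  So S⁻¹ = kg·m²·s⁻³·A⁻².
  Combining: lm⁻¹·Ω⁻¹·s·S⁻¹·mol⁻¹ = cd⁻¹ · (kg⁻¹·m⁻²·s³·A²) · s · (kg·m²·s⁻³·A⁻²) · mol⁻¹ = s·mol⁻¹·cd⁻¹.
Left is mol⁻¹·cd⁻¹; right is s·mol⁻¹·cd⁻¹ — different.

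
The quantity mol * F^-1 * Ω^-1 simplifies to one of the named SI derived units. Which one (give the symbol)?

F = C/V (capacitance = charge per voltage),
    = A·s/(kg·m²·s⁻³·A⁻¹) (substituting C and V),
    = kg⁻¹·m⁻²·s⁴·A².
So F⁻¹ = kg·m²·s⁻⁴·A⁻².
Ω = V/A (resistance = voltage per current),
    = kg·m²·s⁻³·A⁻².
So Ω⁻¹ = kg⁻¹·m⁻²·s³·A².
Combining: mol·F⁻¹·Ω⁻¹ = mol · (kg·m²·s⁻⁴·A⁻²) · (kg⁻¹·m⁻²·s³·A²) = s⁻¹·mol.
s⁻¹·mol is the base-SI form of the katal.

kat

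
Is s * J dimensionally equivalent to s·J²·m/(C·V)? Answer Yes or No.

Left side:
  J = kg·m²·s⁻².
  Combining: s·J = s · (kg·m²·s⁻²) = kg·m²·s⁻¹.
Right side:
  J = kg·m²·s⁻².
  So J² = kg²·m⁴·s⁻⁴.
  C = s·A.
  So C⁻¹ = s⁻¹·A⁻¹.
  V = kg·m²·s⁻³·A⁻¹.
  So V⁻¹ = kg⁻¹·m⁻²·s³·A.
  Combining: s·J²·C⁻¹·V⁻¹·m = s · (kg²·m⁴·s⁻⁴) · (s⁻¹·A⁻¹) · (kg⁻¹·m⁻²·s³·A) · m = kg·m³·s⁻¹.
Left is kg·m²·s⁻¹; right is kg·m³·s⁻¹ — different.

No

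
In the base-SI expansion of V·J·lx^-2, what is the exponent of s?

V = W/A (potential = power per current),
    = kg·m²·s⁻³·A⁻¹.
J = N·m (work = force × distance),
    = kg·m²·s⁻².
lx = lm/m² (illuminance = luminous flux per area),
    = m⁻²·cd.
So lx⁻² = m⁴·cd⁻².
Combining: V·J·lx⁻² = (kg·m²·s⁻³·A⁻¹) · (kg·m²·s⁻²) · (m⁴·cd⁻²) = kg²·m⁸·s⁻⁵·A⁻¹·cd⁻².
The exponent of s is -5.

-5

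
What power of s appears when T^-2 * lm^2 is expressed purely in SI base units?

T = Wb/m² (flux density = flux per area),
    = kg·s⁻²·A⁻¹.
So T⁻² = kg⁻²·s⁴·A².
lm = cd·sr = cd (luminous flux; sr is dimensionless).
So lm² = cd².
Combining: T⁻²·lm² = (kg⁻²·s⁴·A²) · cd² = kg⁻²·s⁴·A²·cd².
The exponent of s is 4.

4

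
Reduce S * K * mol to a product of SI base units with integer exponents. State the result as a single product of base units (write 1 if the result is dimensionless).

kg⁻¹·m⁻²·s³·A²·K·mol

S = 1/Ω (conductance is reciprocal resistance),
    = kg⁻¹·m⁻²·s³·A².
Combining: S·K·mol = (kg⁻¹·m⁻²·s³·A²) · K · mol = kg⁻¹·m⁻²·s³·A²·K·mol.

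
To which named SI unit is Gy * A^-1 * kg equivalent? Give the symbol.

Wb

Gy = m²·s⁻².
Combining: Gy·A⁻¹·kg = (m²·s⁻²) · A⁻¹ · kg = kg·m²·s⁻²·A⁻¹.
kg·m²·s⁻²·A⁻¹ is the base-SI form of the weber.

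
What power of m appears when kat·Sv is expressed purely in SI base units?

kat = s⁻¹·mol.
Sv = m²·s⁻².
Combining: kat·Sv = (s⁻¹·mol) · (m²·s⁻²) = m²·s⁻³·mol.
The exponent of m is 2.

2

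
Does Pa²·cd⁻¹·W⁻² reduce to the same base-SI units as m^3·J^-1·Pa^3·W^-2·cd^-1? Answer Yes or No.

Left side:
  Pa = N/m² (pressure = force per area),
      = kg·m⁻¹·s⁻².
  So Pa² = kg²·m⁻²·s⁻⁴.
  W = J/s (power = energy per time),
      = kg·m²·s⁻³.
  So W⁻² = kg⁻²·m⁻⁴·s⁶.
  Combining: Pa²·cd⁻¹·W⁻² = (kg²·m⁻²·s⁻⁴) · cd⁻¹ · (kg⁻²·m⁻⁴·s⁶) = m⁻⁶·s²·cd⁻¹.
Right side:
  J = N·m (work = force × distance),
      = kg·m²·s⁻².
  So J⁻¹ = kg⁻¹·m⁻²·s².
  Pa = N/m² (pressure = force per area),
      = kg·m⁻¹·s⁻².
  So Pa³ = kg³·m⁻³·s⁻⁶.
  W = J/s (power = energy per time),
      = kg·m²·s⁻³.
  So W⁻² = kg⁻²·m⁻⁴·s⁶.
  Combining: m³·J⁻¹·Pa³·W⁻²·cd⁻¹ = m³ · (kg⁻¹·m⁻²·s²) · (kg³·m⁻³·s⁻⁶) · (kg⁻²·m⁻⁴·s⁶) · cd⁻¹ = m⁻⁶·s²·cd⁻¹.
Both reduce to m⁻⁶·s²·cd⁻¹.

Yes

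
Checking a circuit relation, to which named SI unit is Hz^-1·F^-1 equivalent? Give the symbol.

Hz = 1/s = s⁻¹ (frequency is cycles per second).
So Hz⁻¹ = s.
F = C/V (capacitance = charge per voltage),
    = A·s/(kg·m²·s⁻³·A⁻¹) (substituting C and V),
    = kg⁻¹·m⁻²·s⁴·A².
So F⁻¹ = kg·m²·s⁻⁴·A⁻².
Combining: Hz⁻¹·F⁻¹ = s · (kg·m²·s⁻⁴·A⁻²) = kg·m²·s⁻³·A⁻².
kg·m²·s⁻³·A⁻² is the base-SI form of the ohm.

Ω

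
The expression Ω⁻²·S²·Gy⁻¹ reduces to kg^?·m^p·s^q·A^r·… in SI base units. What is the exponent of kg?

Ω = kg·m²·s⁻³·A⁻².
So Ω⁻² = kg⁻²·m⁻⁴·s⁶·A⁴.
S = kg⁻¹·m⁻²·s³·A².
So S² = kg⁻²·m⁻⁴·s⁶·A⁴.
Gy = m²·s⁻².
So Gy⁻¹ = m⁻²·s².
Combining: Ω⁻²·S²·Gy⁻¹ = (kg⁻²·m⁻⁴·s⁶·A⁴) · (kg⁻²·m⁻⁴·s⁶·A⁴) · (m⁻²·s²) = kg⁻⁴·m⁻¹⁰·s¹⁴·A⁸.
The exponent of kg is -4.

-4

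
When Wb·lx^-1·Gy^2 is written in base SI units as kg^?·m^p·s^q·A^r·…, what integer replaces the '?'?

Wb = V·s (flux: a volt is a weber per second),
    = kg·m²·s⁻²·A⁻¹.
lx = lm/m² (illuminance = luminous flux per area),
    = m⁻²·cd.
So lx⁻¹ = m²·cd⁻¹.
Gy = J/kg (absorbed dose = energy per mass),
    = m²·s⁻².
So Gy² = m⁴·s⁻⁴.
Combining: Wb·lx⁻¹·Gy² = (kg·m²·s⁻²·A⁻¹) · (m²·cd⁻¹) · (m⁴·s⁻⁴) = kg·m⁸·s⁻⁶·A⁻¹·cd⁻¹.
The exponent of kg is 1.

1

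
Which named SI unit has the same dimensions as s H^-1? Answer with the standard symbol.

S

H = Wb/A (inductance = flux per current),
    = kg·m²·s⁻²·A⁻².
So H⁻¹ = kg⁻¹·m⁻²·s²·A².
Combining: s·H⁻¹ = s · (kg⁻¹·m⁻²·s²·A²) = kg⁻¹·m⁻²·s³·A².
kg⁻¹·m⁻²·s³·A² is the base-SI form of the siemens.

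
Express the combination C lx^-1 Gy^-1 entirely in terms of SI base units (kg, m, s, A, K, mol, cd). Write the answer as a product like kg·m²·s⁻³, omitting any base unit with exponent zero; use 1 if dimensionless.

s³·A·cd⁻¹

C = A·s = s·A (charge = current × time).
lx = lm/m² (illuminance = luminous flux per area),
    = m⁻²·cd.
So lx⁻¹ = m²·cd⁻¹.
Gy = J/kg (absorbed dose = energy per mass),
    = m²·s⁻².
So Gy⁻¹ = m⁻²·s².
Combining: C·lx⁻¹·Gy⁻¹ = (s·A) · (m²·cd⁻¹) · (m⁻²·s²) = s³·A·cd⁻¹.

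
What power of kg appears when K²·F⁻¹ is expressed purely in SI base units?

F = C/V (capacitance = charge per voltage),
    = A·s/(kg·m²·s⁻³·A⁻¹) (substituting C and V),
    = kg⁻¹·m⁻²·s⁴·A².
So F⁻¹ = kg·m²·s⁻⁴·A⁻².
Combining: K²·F⁻¹ = K² · (kg·m²·s⁻⁴·A⁻²) = kg·m²·s⁻⁴·A⁻²·K².
The exponent of kg is 1.

1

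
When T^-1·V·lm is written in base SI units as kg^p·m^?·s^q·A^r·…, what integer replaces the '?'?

T = kg·s⁻²·A⁻¹.
So T⁻¹ = kg⁻¹·s²·A.
V = kg·m²·s⁻³·A⁻¹.
lm = cd.
Combining: T⁻¹·V·lm = (kg⁻¹·s²·A) · (kg·m²·s⁻³·A⁻¹) · cd = m²·s⁻¹·cd.
The exponent of m is 2.

2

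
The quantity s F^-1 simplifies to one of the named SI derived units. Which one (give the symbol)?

F = C/V (capacitance = charge per voltage),
    = A·s/(kg·m²·s⁻³·A⁻¹) (substituting C and V),
    = kg⁻¹·m⁻²·s⁴·A².
So F⁻¹ = kg·m²·s⁻⁴·A⁻².
Combining: s·F⁻¹ = s · (kg·m²·s⁻⁴·A⁻²) = kg·m²·s⁻³·A⁻².
kg·m²·s⁻³·A⁻² is the base-SI form of the ohm.

Ω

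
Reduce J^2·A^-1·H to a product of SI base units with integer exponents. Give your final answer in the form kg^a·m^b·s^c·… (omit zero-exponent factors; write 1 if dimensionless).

kg³·m⁶·s⁻⁶·A⁻³

J = kg·m²·s⁻².
So J² = kg²·m⁴·s⁻⁴.
H = kg·m²·s⁻²·A⁻².
Combining: J²·A⁻¹·H = (kg²·m⁴·s⁻⁴) · A⁻¹ · (kg·m²·s⁻²·A⁻²) = kg³·m⁶·s⁻⁶·A⁻³.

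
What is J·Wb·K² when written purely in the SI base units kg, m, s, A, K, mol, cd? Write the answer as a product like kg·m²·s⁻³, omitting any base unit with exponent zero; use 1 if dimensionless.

kg²·m⁴·s⁻⁴·A⁻¹·K²

J = N·m (work = force × distance),
    = kg·m²·s⁻².
Wb = V·s (flux: a volt is a weber per second),
    = kg·m²·s⁻²·A⁻¹.
Combining: J·Wb·K² = (kg·m²·s⁻²) · (kg·m²·s⁻²·A⁻¹) · K² = kg²·m⁴·s⁻⁴·A⁻¹·K².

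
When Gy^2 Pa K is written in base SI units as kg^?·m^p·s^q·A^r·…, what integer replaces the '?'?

Gy = J/kg (absorbed dose = energy per mass),
    = m²·s⁻².
So Gy² = m⁴·s⁻⁴.
Pa = N/m² (pressure = force per area),
    = kg·m⁻¹·s⁻².
Combining: Gy²·Pa·K = (m⁴·s⁻⁴) · (kg·m⁻¹·s⁻²) · K = kg·m³·s⁻⁶·K.
The exponent of kg is 1.

1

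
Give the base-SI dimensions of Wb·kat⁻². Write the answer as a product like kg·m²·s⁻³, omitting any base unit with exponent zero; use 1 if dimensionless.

kg·m²·A⁻¹·mol⁻²

Wb = kg·m²·s⁻²·A⁻¹.
kat = s⁻¹·mol.
So kat⁻² = s²·mol⁻².
Combining: Wb·kat⁻² = (kg·m²·s⁻²·A⁻¹) · (s²·mol⁻²) = kg·m²·A⁻¹·mol⁻².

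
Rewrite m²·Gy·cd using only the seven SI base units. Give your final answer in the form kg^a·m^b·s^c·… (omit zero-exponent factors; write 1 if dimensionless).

Gy = J/kg (absorbed dose = energy per mass),
    = m²·s⁻².
Combining: m²·Gy·cd = m² · (m²·s⁻²) · cd = m⁴·s⁻²·cd.

m⁴·s⁻²·cd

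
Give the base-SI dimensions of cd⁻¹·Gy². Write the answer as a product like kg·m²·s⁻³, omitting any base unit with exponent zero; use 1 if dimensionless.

Gy = m²·s⁻².
So Gy² = m⁴·s⁻⁴.
Combining: cd⁻¹·Gy² = cd⁻¹ · (m⁴·s⁻⁴) = m⁴·s⁻⁴·cd⁻¹.

m⁴·s⁻⁴·cd⁻¹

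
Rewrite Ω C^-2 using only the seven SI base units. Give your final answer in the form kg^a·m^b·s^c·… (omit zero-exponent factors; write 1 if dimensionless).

kg·m²·s⁻⁵·A⁻⁴

Ω = V/A (resistance = voltage per current),
    = kg·m²·s⁻³·A⁻².
C = A·s = s·A (charge = current × time).
So C⁻² = s⁻²·A⁻².
Combining: Ω·C⁻² = (kg·m²·s⁻³·A⁻²) · (s⁻²·A⁻²) = kg·m²·s⁻⁵·A⁻⁴.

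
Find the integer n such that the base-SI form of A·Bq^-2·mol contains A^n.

Bq = s⁻¹.
So Bq⁻² = s².
Combining: A·Bq⁻²·mol = A · s² · mol = s²·A·mol.
The exponent of A is 1.

1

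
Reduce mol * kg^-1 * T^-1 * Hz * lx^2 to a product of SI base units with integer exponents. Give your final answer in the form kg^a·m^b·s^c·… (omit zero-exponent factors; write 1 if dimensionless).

T = kg·s⁻²·A⁻¹.
So T⁻¹ = kg⁻¹·s²·A.
Hz = s⁻¹.
lx = m⁻²·cd.
So lx² = m⁻⁴·cd².
Combining: mol·kg⁻¹·T⁻¹·Hz·lx² = mol · kg⁻¹ · (kg⁻¹·s²·A) · s⁻¹ · (m⁻⁴·cd²) = kg⁻²·m⁻⁴·s·A·mol·cd².

kg⁻²·m⁻⁴·s·A·mol·cd²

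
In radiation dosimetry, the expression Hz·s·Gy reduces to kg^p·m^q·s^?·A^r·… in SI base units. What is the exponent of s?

Hz = s⁻¹.
Gy = m²·s⁻².
Combining: Hz·s·Gy = s⁻¹ · s · (m²·s⁻²) = m²·s⁻².
The exponent of s is -2.

-2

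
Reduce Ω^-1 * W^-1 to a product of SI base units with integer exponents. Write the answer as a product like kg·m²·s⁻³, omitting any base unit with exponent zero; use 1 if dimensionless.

Ω = V/A (resistance = voltage per current),
    = kg·m²·s⁻³·A⁻².
So Ω⁻¹ = kg⁻¹·m⁻²·s³·A².
W = J/s (power = energy per time),
    = kg·m²·s⁻³.
So W⁻¹ = kg⁻¹·m⁻²·s³.
Combining: Ω⁻¹·W⁻¹ = (kg⁻¹·m⁻²·s³·A²) · (kg⁻¹·m⁻²·s³) = kg⁻²·m⁻⁴·s⁶·A².

kg⁻²·m⁻⁴·s⁶·A²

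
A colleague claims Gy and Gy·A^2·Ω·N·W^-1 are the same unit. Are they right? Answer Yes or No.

Left side:
  Gy = J/kg (absorbed dose = energy per mass),
      = m²·s⁻².
Right side:
  Gy = J/kg (absorbed dose = energy per mass),
      = m²·s⁻².
  Ω = V/A (resistance = voltage per current),
      = kg·m²·s⁻³·A⁻².
  N = kg·m/s² = kg·m·s⁻² (force = mass × acceleration).
  W = J/s (power = energy per time),
      = kg·m²·s⁻³.
  So W⁻¹ = kg⁻¹·m⁻²·s³.
  Combining: Gy·A²·Ω·N·W⁻¹ = (m²·s⁻²) · A² · (kg·m²·s⁻³·A⁻²) · (kg·m·s⁻²) · (kg⁻¹·m⁻²·s³) = kg·m³·s⁻⁴.
Left is m²·s⁻²; right is kg·m³·s⁻⁴ — different.

No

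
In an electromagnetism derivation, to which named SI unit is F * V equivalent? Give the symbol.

F = kg⁻¹·m⁻²·s⁴·A².
V = kg·m²·s⁻³·A⁻¹.
Combining: F·V = (kg⁻¹·m⁻²·s⁴·A²) · (kg·m²·s⁻³·A⁻¹) = s·A.
s·A is the base-SI form of the coulomb.

C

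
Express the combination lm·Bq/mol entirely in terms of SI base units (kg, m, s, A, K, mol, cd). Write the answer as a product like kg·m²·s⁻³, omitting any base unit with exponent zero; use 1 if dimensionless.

lm = cd.
Bq = s⁻¹.
Combining: mol⁻¹·lm·Bq = mol⁻¹ · cd · s⁻¹ = s⁻¹·mol⁻¹·cd.

s⁻¹·mol⁻¹·cd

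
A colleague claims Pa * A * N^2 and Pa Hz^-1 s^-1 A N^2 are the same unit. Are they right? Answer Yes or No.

Yes

Left side:
  Pa = kg·m⁻¹·s⁻².
  N = kg·m·s⁻².
  So N² = kg²·m²·s⁻⁴.
  Combining: Pa·A·N² = (kg·m⁻¹·s⁻²) · A · (kg²·m²·s⁻⁴) = kg³·m·s⁻⁶·A.
Right side:
  Pa = N/m² (pressure = force per area),
      = kg·m⁻¹·s⁻².
  Hz = 1/s = s⁻¹ (frequency is cycles per second).
  So Hz⁻¹ = s.
  N = kg·m/s² = kg·m·s⁻² (force = mass × acceleration).
  So N² = kg²·m²·s⁻⁴.
  Combining: Pa·Hz⁻¹·s⁻¹·A·N² = (kg·m⁻¹·s⁻²) · s · s⁻¹ · A · (kg²·m²·s⁻⁴) = kg³·m·s⁻⁶·A.
Both reduce to kg³·m·s⁻⁶·A.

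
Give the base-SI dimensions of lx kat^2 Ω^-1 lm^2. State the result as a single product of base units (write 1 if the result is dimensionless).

kg⁻¹·m⁻⁴·s·A²·mol²·cd³

lx = m⁻²·cd.
kat = s⁻¹·mol.
So kat² = s⁻²·mol².
Ω = kg·m²·s⁻³·A⁻².
So Ω⁻¹ = kg⁻¹·m⁻²·s³·A².
lm = cd.
So lm² = cd².
Combining: lx·kat²·Ω⁻¹·lm² = (m⁻²·cd) · (s⁻²·mol²) · (kg⁻¹·m⁻²·s³·A²) · cd² = kg⁻¹·m⁻⁴·s·A²·mol²·cd³.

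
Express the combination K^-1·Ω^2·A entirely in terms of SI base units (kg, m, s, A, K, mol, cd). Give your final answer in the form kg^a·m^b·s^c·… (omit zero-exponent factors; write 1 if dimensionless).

kg²·m⁴·s⁻⁶·A⁻³·K⁻¹

Ω = V/A (resistance = voltage per current),
    = kg·m²·s⁻³·A⁻².
So Ω² = kg²·m⁴·s⁻⁶·A⁻⁴.
Combining: K⁻¹·Ω²·A = K⁻¹ · (kg²·m⁴·s⁻⁶·A⁻⁴) · A = kg²·m⁴·s⁻⁶·A⁻³·K⁻¹.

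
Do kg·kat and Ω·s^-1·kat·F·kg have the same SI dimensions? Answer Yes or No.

Yes

Left side:
  kat = mol/s = s⁻¹·mol (catalytic activity).
  Combining: kg·kat = kg · (s⁻¹·mol) = kg·s⁻¹·mol.
Right side:
  Ω = kg·m²·s⁻³·A⁻².
  kat = s⁻¹·mol.
  F = kg⁻¹·m⁻²·s⁴·A².
  Combining: Ω·s⁻¹·kat·F·kg = (kg·m²·s⁻³·A⁻²) · s⁻¹ · (s⁻¹·mol) · (kg⁻¹·m⁻²·s⁴·A²) · kg = kg·s⁻¹·mol.
Both reduce to kg·s⁻¹·mol.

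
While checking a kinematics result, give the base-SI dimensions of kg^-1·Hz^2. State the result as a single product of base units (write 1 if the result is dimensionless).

Hz = 1/s = s⁻¹ (frequency is cycles per second).
So Hz² = s⁻².
Combining: kg⁻¹·Hz² = kg⁻¹ · s⁻² = kg⁻¹·s⁻².

kg⁻¹·s⁻²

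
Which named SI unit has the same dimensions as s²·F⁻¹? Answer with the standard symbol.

H

F = C/V (capacitance = charge per voltage),
    = A·s/(kg·m²·s⁻³·A⁻¹) (substituting C and V),
    = kg⁻¹·m⁻²·s⁴·A².
So F⁻¹ = kg·m²·s⁻⁴·A⁻².
Combining: s²·F⁻¹ = s² · (kg·m²·s⁻⁴·A⁻²) = kg·m²·s⁻²·A⁻².
kg·m²·s⁻²·A⁻² is the base-SI form of the henry.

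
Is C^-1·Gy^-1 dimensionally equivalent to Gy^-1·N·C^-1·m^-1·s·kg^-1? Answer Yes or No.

Left side:
  C = A·s = s·A (charge = current × time).
  So C⁻¹ = s⁻¹·A⁻¹.
  Gy = J/kg (absorbed dose = energy per mass),
      = m²·s⁻².
  So Gy⁻¹ = m⁻²·s².
  Combining: C⁻¹·Gy⁻¹ = (s⁻¹·A⁻¹) · (m⁻²·s²) = m⁻²·s·A⁻¹.
Right side:
  Gy = J/kg (absorbed dose = energy per mass),
      = m²·s⁻².
  So Gy⁻¹ = m⁻²·s².
  N = kg·m/s² = kg·m·s⁻² (force = mass × acceleration).
  C = A·s = s·A (charge = current × time).
  So C⁻¹ = s⁻¹·A⁻¹.
  Combining: Gy⁻¹·N·C⁻¹·m⁻¹·s·kg⁻¹ = (m⁻²·s²) · (kg·m·s⁻²) · (s⁻¹·A⁻¹) · m⁻¹ · s · kg⁻¹ = m⁻²·A⁻¹.
Left is m⁻²·s·A⁻¹; right is m⁻²·A⁻¹ — different.

No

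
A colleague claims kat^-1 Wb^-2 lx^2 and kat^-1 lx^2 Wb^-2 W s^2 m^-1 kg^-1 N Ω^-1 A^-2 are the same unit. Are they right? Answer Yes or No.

Yes

Left side:
  kat = s⁻¹·mol.
  So kat⁻¹ = s·mol⁻¹.
  Wb = kg·m²·s⁻²·A⁻¹.
  So Wb⁻² = kg⁻²·m⁻⁴·s⁴·A².
  lx = m⁻²·cd.
  So lx² = m⁻⁴·cd².
  Combining: kat⁻¹·Wb⁻²·lx² = (s·mol⁻¹) · (kg⁻²·m⁻⁴·s⁴·A²) · (m⁻⁴·cd²) = kg⁻²·m⁻⁸·s⁵·A²·mol⁻¹·cd².
Right side:
  kat = mol/s = s⁻¹·mol (catalytic activity).
  So kat⁻¹ = s·mol⁻¹.
  lx = lm/m² (illuminance = luminous flux per area),
      = m⁻²·cd.
  So lx² = m⁻⁴·cd².
  Wb = V·s (flux: a volt is a weber per second),
      = kg·m²·s⁻²·A⁻¹.
  So Wb⁻² = kg⁻²·m⁻⁴·s⁴·A².
  W = J/s (power = energy per time),
      = kg·m²·s⁻³.
  N = kg·m/s² = kg·m·s⁻² (force = mass × acceleration).
  Ω = V/A (resistance = voltage per current),
      = kg·m²·s⁻³·A⁻².
  So Ω⁻¹ = kg⁻¹·m⁻²·s³·A².
  Combining: kat⁻¹·lx²·Wb⁻²·W·s²·m⁻¹·kg⁻¹·N·Ω⁻¹·A⁻² = (s·mol⁻¹) · (m⁻⁴·cd²) · (kg⁻²·m⁻⁴·s⁴·A²) · (kg·m²·s⁻³) · s² · m⁻¹ · kg⁻¹ · (kg·m·s⁻²) · (kg⁻¹·m⁻²·s³·A²) · A⁻² = kg⁻²·m⁻⁸·s⁵·A²·mol⁻¹·cd².
Both reduce to kg⁻²·m⁻⁸·s⁵·A²·mol⁻¹·cd².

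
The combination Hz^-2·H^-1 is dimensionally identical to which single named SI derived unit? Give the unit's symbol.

Hz = s⁻¹.
So Hz⁻² = s².
H = kg·m²·s⁻²·A⁻².
So H⁻¹ = kg⁻¹·m⁻²·s²·A².
Combining: Hz⁻²·H⁻¹ = s² · (kg⁻¹·m⁻²·s²·A²) = kg⁻¹·m⁻²·s⁴·A².
kg⁻¹·m⁻²·s⁴·A² is the base-SI form of the farad.

F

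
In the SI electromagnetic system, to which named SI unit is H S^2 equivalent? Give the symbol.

F

H = Wb/A (inductance = flux per current),
    = kg·m²·s⁻²·A⁻².
S = 1/Ω (conductance is reciprocal resistance),
    = kg⁻¹·m⁻²·s³·A².
So S² = kg⁻²·m⁻⁴·s⁶·A⁴.
Combining: H·S² = (kg·m²·s⁻²·A⁻²) · (kg⁻²·m⁻⁴·s⁶·A⁴) = kg⁻¹·m⁻²·s⁴·A².
kg⁻¹·m⁻²·s⁴·A² is the base-SI form of the farad.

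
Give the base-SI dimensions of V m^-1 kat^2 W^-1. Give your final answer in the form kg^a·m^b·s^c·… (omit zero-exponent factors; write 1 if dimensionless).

m⁻¹·s⁻²·A⁻¹·mol²

V = kg·m²·s⁻³·A⁻¹.
kat = s⁻¹·mol.
So kat² = s⁻²·mol².
W = kg·m²·s⁻³.
So W⁻¹ = kg⁻¹·m⁻²·s³.
Combining: V·m⁻¹·kat²·W⁻¹ = (kg·m²·s⁻³·A⁻¹) · m⁻¹ · (s⁻²·mol²) · (kg⁻¹·m⁻²·s³) = m⁻¹·s⁻²·A⁻¹·mol².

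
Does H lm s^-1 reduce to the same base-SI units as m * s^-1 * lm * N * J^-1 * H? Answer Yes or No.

Yes

Left side:
  H = kg·m²·s⁻²·A⁻².
  lm = cd.
  Combining: H·lm·s⁻¹ = (kg·m²·s⁻²·A⁻²) · cd · s⁻¹ = kg·m²·s⁻³·A⁻²·cd.
Right side:
  lm = cd.
  N = kg·m·s⁻².
  J = kg·m²·s⁻².
  So J⁻¹ = kg⁻¹·m⁻²·s².
  H = kg·m²·s⁻²·A⁻².
  Combining: m·s⁻¹·lm·N·J⁻¹·H = m · s⁻¹ · cd · (kg·m·s⁻²) · (kg⁻¹·m⁻²·s²) · (kg·m²·s⁻²·A⁻²) = kg·m²·s⁻³·A⁻²·cd.
Both reduce to kg·m²·s⁻³·A⁻²·cd.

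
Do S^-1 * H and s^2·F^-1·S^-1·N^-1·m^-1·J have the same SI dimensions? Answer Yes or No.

Yes

Left side:
  S = kg⁻¹·m⁻²·s³·A².
  So S⁻¹ = kg·m²·s⁻³·A⁻².
  H = kg·m²·s⁻²·A⁻².
  Combining: S⁻¹·H = (kg·m²·s⁻³·A⁻²) · (kg·m²·s⁻²·A⁻²) = kg²·m⁴·s⁻⁵·A⁻⁴.
Right side:
  F = C/V (capacitance = charge per voltage),
      = A·s/(kg·m²·s⁻³·A⁻¹) (substituting C and V),
      = kg⁻¹·m⁻²·s⁴·A².
  So F⁻¹ = kg·m²·s⁻⁴·A⁻².
  S = 1/Ω (conductance is reciprocal resistance),
      = kg⁻¹·m⁻²·s³·A².
  So S⁻¹ = kg·m²·s⁻³·A⁻².
  N = kg·m/s² = kg·m·s⁻² (force = mass × acceleration).
  So N⁻¹ = kg⁻¹·m⁻¹·s².
  J = N·m (work = force × distance),
      = kg·m²·s⁻².
  Combining: s²·F⁻¹·S⁻¹·N⁻¹·m⁻¹·J = s² · (kg·m²·s⁻⁴·A⁻²) · (kg·m²·s⁻³·A⁻²) · (kg⁻¹·m⁻¹·s²) · m⁻¹ · (kg·m²·s⁻²) = kg²·m⁴·s⁻⁵·A⁻⁴.
Both reduce to kg²·m⁴·s⁻⁵·A⁻⁴.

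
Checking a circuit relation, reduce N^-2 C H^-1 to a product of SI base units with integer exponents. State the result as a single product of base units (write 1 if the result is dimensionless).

kg⁻³·m⁻⁴·s⁷·A³

N = kg·m/s² = kg·m·s⁻² (force = mass × acceleration).
So N⁻² = kg⁻²·m⁻²·s⁴.
C = A·s = s·A (charge = current × time).
H = Wb/A (inductance = flux per current),
    = kg·m²·s⁻²·A⁻².
So H⁻¹ = kg⁻¹·m⁻²·s²·A².
Combining: N⁻²·C·H⁻¹ = (kg⁻²·m⁻²·s⁴) · (s·A) · (kg⁻¹·m⁻²·s²·A²) = kg⁻³·m⁻⁴·s⁷·A³.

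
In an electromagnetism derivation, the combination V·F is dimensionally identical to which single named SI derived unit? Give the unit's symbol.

V = W/A (potential = power per current),
    = kg·m²·s⁻³·A⁻¹.
F = C/V (capacitance = charge per voltage),
    = A·s/(kg·m²·s⁻³·A⁻¹) (substituting C and V),
    = kg⁻¹·m⁻²·s⁴·A².
Combining: V·F = (kg·m²·s⁻³·A⁻¹) · (kg⁻¹·m⁻²·s⁴·A²) = s·A.
s·A is the base-SI form of the coulomb.

C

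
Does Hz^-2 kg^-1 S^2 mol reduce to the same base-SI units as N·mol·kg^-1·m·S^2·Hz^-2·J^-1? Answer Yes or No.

Left side:
  Hz = s⁻¹.
  So Hz⁻² = s².
  S = kg⁻¹·m⁻²·s³·A².
  So S² = kg⁻²·m⁻⁴·s⁶·A⁴.
  Combining: Hz⁻²·kg⁻¹·S²·mol = s² · kg⁻¹ · (kg⁻²·m⁻⁴·s⁶·A⁴) · mol = kg⁻³·m⁻⁴·s⁸·A⁴·mol.
Right side:
  N = kg·m/s² = kg·m·s⁻² (force = mass × acceleration).
  S = 1/Ω (conductance is reciprocal resistance),
      = kg⁻¹·m⁻²·s³·A².
  So S² = kg⁻²·m⁻⁴·s⁶·A⁴.
  Hz = 1/s = s⁻¹ (frequency is cycles per second).
  So Hz⁻² = s².
  J = N·m (work = force × distance),
      = kg·m²·s⁻².
  So J⁻¹ = kg⁻¹·m⁻²·s².
  Combining: N·mol·kg⁻¹·m·S²·Hz⁻²·J⁻¹ = (kg·m·s⁻²) · mol · kg⁻¹ · m · (kg⁻²·m⁻⁴·s⁶·A⁴) · s² · (kg⁻¹·m⁻²·s²) = kg⁻³·m⁻⁴·s⁸·A⁴·mol.
Both reduce to kg⁻³·m⁻⁴·s⁸·A⁴·mol.

Yes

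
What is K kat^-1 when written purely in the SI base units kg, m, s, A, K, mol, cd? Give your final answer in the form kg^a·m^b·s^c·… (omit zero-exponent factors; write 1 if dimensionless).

kat = mol/s = s⁻¹·mol (catalytic activity).
So kat⁻¹ = s·mol⁻¹.
Combining: K·kat⁻¹ = K · (s·mol⁻¹) = s·K·mol⁻¹.

s·K·mol⁻¹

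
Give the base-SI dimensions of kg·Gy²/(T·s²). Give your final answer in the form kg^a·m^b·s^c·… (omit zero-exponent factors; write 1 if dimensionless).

m⁴·s⁻⁴·A

Gy = m²·s⁻².
So Gy² = m⁴·s⁻⁴.
T = kg·s⁻²·A⁻¹.
So T⁻¹ = kg⁻¹·s²·A.
Combining: kg·Gy²·T⁻¹·s⁻² = kg · (m⁴·s⁻⁴) · (kg⁻¹·s²·A) · s⁻² = m⁴·s⁻⁴·A.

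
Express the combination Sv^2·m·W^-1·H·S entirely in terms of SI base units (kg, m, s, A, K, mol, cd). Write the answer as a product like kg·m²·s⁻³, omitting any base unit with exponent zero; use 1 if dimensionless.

Sv = J/kg (equivalent dose = energy per mass),
    = m²·s⁻².
So Sv² = m⁴·s⁻⁴.
W = J/s (power = energy per time),
    = kg·m²·s⁻³.
So W⁻¹ = kg⁻¹·m⁻²·s³.
H = Wb/A (inductance = flux per current),
    = kg·m²·s⁻²·A⁻².
S = 1/Ω (conductance is reciprocal resistance),
    = kg⁻¹·m⁻²·s³·A².
Combining: Sv²·m·W⁻¹·H·S = (m⁴·s⁻⁴) · m · (kg⁻¹·m⁻²·s³) · (kg·m²·s⁻²·A⁻²) · (kg⁻¹·m⁻²·s³·A²) = kg⁻¹·m³.

kg⁻¹·m³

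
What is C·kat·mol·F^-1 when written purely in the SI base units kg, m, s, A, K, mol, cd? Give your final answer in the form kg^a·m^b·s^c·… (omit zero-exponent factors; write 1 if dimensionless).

C = A·s = s·A (charge = current × time).
kat = mol/s = s⁻¹·mol (catalytic activity).
F = C/V (capacitance = charge per voltage),
    = A·s/(kg·m²·s⁻³·A⁻¹) (substituting C and V),
    = kg⁻¹·m⁻²·s⁴·A².
So F⁻¹ = kg·m²·s⁻⁴·A⁻².
Combining: C·kat·mol·F⁻¹ = (s·A) · (s⁻¹·mol) · mol · (kg·m²·s⁻⁴·A⁻²) = kg·m²·s⁻⁴·A⁻¹·mol².

kg·m²·s⁻⁴·A⁻¹·mol²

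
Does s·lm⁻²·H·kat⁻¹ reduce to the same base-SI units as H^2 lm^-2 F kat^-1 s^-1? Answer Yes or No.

Yes

Left side:
  lm = cd·sr = cd (luminous flux; sr is dimensionless).
  So lm⁻² = cd⁻².
  H = Wb/A (inductance = flux per current),
      = kg·m²·s⁻²·A⁻².
  kat = mol/s = s⁻¹·mol (catalytic activity).
  So kat⁻¹ = s·mol⁻¹.
  Combining: s·lm⁻²·H·kat⁻¹ = s · cd⁻² · (kg·m²·s⁻²·A⁻²) · (s·mol⁻¹) = kg·m²·A⁻²·mol⁻¹·cd⁻².
Right side:
  H = kg·m²·s⁻²·A⁻².
  So H² = kg²·m⁴·s⁻⁴·A⁻⁴.
  lm = cd.
  So lm⁻² = cd⁻².
  F = kg⁻¹·m⁻²·s⁴·A².
  kat = s⁻¹·mol.
  So kat⁻¹ = s·mol⁻¹.
  Combining: H²·lm⁻²·F·kat⁻¹·s⁻¹ = (kg²·m⁴·s⁻⁴·A⁻⁴) · cd⁻² · (kg⁻¹·m⁻²·s⁴·A²) · (s·mol⁻¹) · s⁻¹ = kg·m²·A⁻²·mol⁻¹·cd⁻².
Both reduce to kg·m²·A⁻²·mol⁻¹·cd⁻².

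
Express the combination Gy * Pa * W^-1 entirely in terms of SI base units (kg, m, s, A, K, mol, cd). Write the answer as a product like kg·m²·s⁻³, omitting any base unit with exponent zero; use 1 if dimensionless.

m⁻¹·s⁻¹

Gy = m²·s⁻².
Pa = kg·m⁻¹·s⁻².
W = kg·m²·s⁻³.
So W⁻¹ = kg⁻¹·m⁻²·s³.
Combining: Gy·Pa·W⁻¹ = (m²·s⁻²) · (kg·m⁻¹·s⁻²) · (kg⁻¹·m⁻²·s³) = m⁻¹·s⁻¹.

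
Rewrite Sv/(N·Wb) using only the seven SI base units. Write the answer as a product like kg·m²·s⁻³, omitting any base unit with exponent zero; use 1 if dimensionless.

kg⁻²·m⁻¹·s²·A

Sv = m²·s⁻².
N = kg·m·s⁻².
So N⁻¹ = kg⁻¹·m⁻¹·s².
Wb = kg·m²·s⁻²·A⁻¹.
So Wb⁻¹ = kg⁻¹·m⁻²·s²·A.
Combining: Sv·N⁻¹·Wb⁻¹ = (m²·s⁻²) · (kg⁻¹·m⁻¹·s²) · (kg⁻¹·m⁻²·s²·A) = kg⁻²·m⁻¹·s²·A.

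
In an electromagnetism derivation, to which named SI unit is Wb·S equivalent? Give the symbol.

C

Wb = kg·m²·s⁻²·A⁻¹.
S = kg⁻¹·m⁻²·s³·A².
Combining: Wb·S = (kg·m²·s⁻²·A⁻¹) · (kg⁻¹·m⁻²·s³·A²) = s·A.
s·A is the base-SI form of the coulomb.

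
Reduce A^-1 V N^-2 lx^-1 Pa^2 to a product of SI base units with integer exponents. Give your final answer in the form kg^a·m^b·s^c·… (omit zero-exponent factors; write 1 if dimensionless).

kg·s⁻³·A⁻²·cd⁻¹

V = kg·m²·s⁻³·A⁻¹.
N = kg·m·s⁻².
So N⁻² = kg⁻²·m⁻²·s⁴.
lx = m⁻²·cd.
So lx⁻¹ = m²·cd⁻¹.
Pa = kg·m⁻¹·s⁻².
So Pa² = kg²·m⁻²·s⁻⁴.
Combining: A⁻¹·V·N⁻²·lx⁻¹·Pa² = A⁻¹ · (kg·m²·s⁻³·A⁻¹) · (kg⁻²·m⁻²·s⁴) · (m²·cd⁻¹) · (kg²·m⁻²·s⁻⁴) = kg·s⁻³·A⁻²·cd⁻¹.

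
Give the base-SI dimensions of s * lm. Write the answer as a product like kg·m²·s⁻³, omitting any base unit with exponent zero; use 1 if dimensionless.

s·cd

lm = cd·sr = cd (luminous flux; sr is dimensionless).
Combining: s·lm = s · cd = s·cd.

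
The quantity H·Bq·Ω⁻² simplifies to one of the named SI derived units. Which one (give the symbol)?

H = kg·m²·s⁻²·A⁻².
Bq = s⁻¹.
Ω = kg·m²·s⁻³·A⁻².
So Ω⁻² = kg⁻²·m⁻⁴·s⁶·A⁴.
Combining: H·Bq·Ω⁻² = (kg·m²·s⁻²·A⁻²) · s⁻¹ · (kg⁻²·m⁻⁴·s⁶·A⁴) = kg⁻¹·m⁻²·s³·A².
kg⁻¹·m⁻²·s³·A² is the base-SI form of the siemens.

S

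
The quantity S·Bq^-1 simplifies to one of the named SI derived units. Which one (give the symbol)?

F

S = 1/Ω (conductance is reciprocal resistance),
    = kg⁻¹·m⁻²·s³·A².
Bq = 1/s = s⁻¹ (activity is decays per second).
So Bq⁻¹ = s.
Combining: S·Bq⁻¹ = (kg⁻¹·m⁻²·s³·A²) · s = kg⁻¹·m⁻²·s⁴·A².
kg⁻¹·m⁻²·s⁴·A² is the base-SI form of the farad.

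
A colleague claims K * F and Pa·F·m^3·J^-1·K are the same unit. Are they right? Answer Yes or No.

Yes

Left side:
  F = C/V (capacitance = charge per voltage),
      = A·s/(kg·m²·s⁻³·A⁻¹) (substituting C and V),
      = kg⁻¹·m⁻²·s⁴·A².
  Combining: K·F = K · (kg⁻¹·m⁻²·s⁴·A²) = kg⁻¹·m⁻²·s⁴·A²·K.
Right side:
  Pa = N/m² (pressure = force per area),
      = kg·m⁻¹·s⁻².
  F = C/V (capacitance = charge per voltage),
      = A·s/(kg·m²·s⁻³·A⁻¹) (substituting C and V),
      = kg⁻¹·m⁻²·s⁴·A².
  J = N·m (work = force × distance),
      = kg·m²·s⁻².
  So J⁻¹ = kg⁻¹·m⁻²·s².
  Combining: Pa·F·m³·J⁻¹·K = (kg·m⁻¹·s⁻²) · (kg⁻¹·m⁻²·s⁴·A²) · m³ · (kg⁻¹·m⁻²·s²) · K = kg⁻¹·m⁻²·s⁴·A²·K.
Both reduce to kg⁻¹·m⁻²·s⁴·A²·K.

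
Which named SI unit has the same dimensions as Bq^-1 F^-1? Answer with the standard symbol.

Bq = 1/s = s⁻¹ (activity is decays per second).
So Bq⁻¹ = s.
F = C/V (capacitance = charge per voltage),
    = A·s/(kg·m²·s⁻³·A⁻¹) (substituting C and V),
    = kg⁻¹·m⁻²·s⁴·A².
So F⁻¹ = kg·m²·s⁻⁴·A⁻².
Combining: Bq⁻¹·F⁻¹ = s · (kg·m²·s⁻⁴·A⁻²) = kg·m²·s⁻³·A⁻².
kg·m²·s⁻³·A⁻² is the base-SI form of the ohm.

Ω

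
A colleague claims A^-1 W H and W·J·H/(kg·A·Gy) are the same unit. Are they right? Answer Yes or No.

Left side:
  W = J/s (power = energy per time),
      = kg·m²·s⁻³.
  H = Wb/A (inductance = flux per current),
      = kg·m²·s⁻²·A⁻².
  Combining: A⁻¹·W·H = A⁻¹ · (kg·m²·s⁻³) · (kg·m²·s⁻²·A⁻²) = kg²·m⁴·s⁻⁵·A⁻³.
Right side:
  W = kg·m²·s⁻³.
  J = kg·m²·s⁻².
  Gy = m²·s⁻².
  So Gy⁻¹ = m⁻²·s².
  H = kg·m²·s⁻²·A⁻².
  Combining: kg⁻¹·W·A⁻¹·J·Gy⁻¹·H = kg⁻¹ · (kg·m²·s⁻³) · A⁻¹ · (kg·m²·s⁻²) · (m⁻²·s²) · (kg·m²·s⁻²·A⁻²) = kg²·m⁴·s⁻⁵·A⁻³.
Both reduce to kg²·m⁴·s⁻⁵·A⁻³.

Yes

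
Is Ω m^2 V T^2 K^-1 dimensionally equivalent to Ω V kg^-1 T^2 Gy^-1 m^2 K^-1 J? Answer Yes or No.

Left side:
  Ω = V/A (resistance = voltage per current),
      = kg·m²·s⁻³·A⁻².
  V = W/A (potential = power per current),
      = kg·m²·s⁻³·A⁻¹.
  T = Wb/m² (flux density = flux per area),
      = kg·s⁻²·A⁻¹.
  So T² = kg²·s⁻⁴·A⁻².
  Combining: Ω·m²·V·T²·K⁻¹ = (kg·m²·s⁻³·A⁻²) · m² · (kg·m²·s⁻³·A⁻¹) · (kg²·s⁻⁴·A⁻²) · K⁻¹ = kg⁴·m⁶·s⁻¹⁰·A⁻⁵·K⁻¹.
Right side:
  Ω = V/A (resistance = voltage per current),
      = kg·m²·s⁻³·A⁻².
  V = W/A (potential = power per current),
      = kg·m²·s⁻³·A⁻¹.
  T = Wb/m² (flux density = flux per area),
      = kg·s⁻²·A⁻¹.
  So T² = kg²·s⁻⁴·A⁻².
  Gy = J/kg (absorbed dose = energy per mass),
      = m²·s⁻².
  So Gy⁻¹ = m⁻²·s².
  J = N·m (work = force × distance),
      = kg·m²·s⁻².
  Combining: Ω·V·kg⁻¹·T²·Gy⁻¹·m²·K⁻¹·J = (kg·m²·s⁻³·A⁻²) · (kg·m²·s⁻³·A⁻¹) · kg⁻¹ · (kg²·s⁻⁴·A⁻²) · (m⁻²·s²) · m² · K⁻¹ · (kg·m²·s⁻²) = kg⁴·m⁶·s⁻¹⁰·A⁻⁵·K⁻¹.
Both reduce to kg⁴·m⁶·s⁻¹⁰·A⁻⁵·K⁻¹.

Yes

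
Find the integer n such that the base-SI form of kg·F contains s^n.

F = kg⁻¹·m⁻²·s⁴·A².
Combining: kg·F = kg · (kg⁻¹·m⁻²·s⁴·A²) = m⁻²·s⁴·A².
The exponent of s is 4.

4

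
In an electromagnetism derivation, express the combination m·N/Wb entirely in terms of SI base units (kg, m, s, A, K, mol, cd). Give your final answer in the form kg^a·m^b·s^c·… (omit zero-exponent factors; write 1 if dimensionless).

A

N = kg·m/s² = kg·m·s⁻² (force = mass × acceleration).
Wb = V·s (flux: a volt is a weber per second),
    = kg·m²·s⁻²·A⁻¹.
So Wb⁻¹ = kg⁻¹·m⁻²·s²·A.
Combining: m·N·Wb⁻¹ = m · (kg·m·s⁻²) · (kg⁻¹·m⁻²·s²·A) = A.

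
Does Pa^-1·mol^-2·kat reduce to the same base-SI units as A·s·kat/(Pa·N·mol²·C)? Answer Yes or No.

No

Left side:
  Pa = N/m² (pressure = force per area),
      = kg·m⁻¹·s⁻².
  So Pa⁻¹ = kg⁻¹·m·s².
  kat = mol/s = s⁻¹·mol (catalytic activity).
  Combining: Pa⁻¹·mol⁻²·kat = (kg⁻¹·m·s²) · mol⁻² · (s⁻¹·mol) = kg⁻¹·m·s·mol⁻¹.
Right side:
  Pa = N/m² (pressure = force per area),
      = kg·m⁻¹·s⁻².
  So Pa⁻¹ = kg⁻¹·m·s².
  N = kg·m/s² = kg·m·s⁻² (force = mass × acceleration).
  So N⁻¹ = kg⁻¹·m⁻¹·s².
  kat = mol/s = s⁻¹·mol (catalytic activity).
  C = A·s = s·A (charge = current × time).
  So C⁻¹ = s⁻¹·A⁻¹.
  Combining: A·s·Pa⁻¹·N⁻¹·mol⁻²·kat·C⁻¹ = A · s · (kg⁻¹·m·s²) · (kg⁻¹·m⁻¹·s²) · mol⁻² · (s⁻¹·mol) · (s⁻¹·A⁻¹) = kg⁻²·s³·mol⁻¹.
Left is kg⁻¹·m·s·mol⁻¹; right is kg⁻²·s³·mol⁻¹ — different.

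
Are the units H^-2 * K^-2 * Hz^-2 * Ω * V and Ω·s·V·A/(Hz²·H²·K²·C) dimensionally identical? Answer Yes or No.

Left side:
  H = kg·m²·s⁻²·A⁻².
  So H⁻² = kg⁻²·m⁻⁴·s⁴·A⁴.
  Hz = s⁻¹.
  So Hz⁻² = s².
  Ω = kg·m²·s⁻³·A⁻².
  V = kg·m²·s⁻³·A⁻¹.
  Combining: H⁻²·K⁻²·Hz⁻²·Ω·V = (kg⁻²·m⁻⁴·s⁴·A⁴) · K⁻² · s² · (kg·m²·s⁻³·A⁻²) · (kg·m²·s⁻³·A⁻¹) = A·K⁻².
Right side:
  Hz = 1/s = s⁻¹ (frequency is cycles per second).
  So Hz⁻² = s².
  H = Wb/A (inductance = flux per current),
      = kg·m²·s⁻²·A⁻².
  So H⁻² = kg⁻²·m⁻⁴·s⁴·A⁴.
  Ω = V/A (resistance = voltage per current),
      = kg·m²·s⁻³·A⁻².
  V = W/A (potential = power per current),
      = kg·m²·s⁻³·A⁻¹.
  C = A·s = s·A (charge = current × time).
  So C⁻¹ = s⁻¹·A⁻¹.
  Combining: Hz⁻²·H⁻²·Ω·s·K⁻²·V·A·C⁻¹ = s² · (kg⁻²·m⁻⁴·s⁴·A⁴) · (kg·m²·s⁻³·A⁻²) · s · K⁻² · (kg·m²·s⁻³·A⁻¹) · A · (s⁻¹·A⁻¹) = A·K⁻².
Both reduce to A·K⁻².

Yes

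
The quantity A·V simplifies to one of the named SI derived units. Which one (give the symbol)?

V = kg·m²·s⁻³·A⁻¹.
Combining: A·V = A · (kg·m²·s⁻³·A⁻¹) = kg·m²·s⁻³.
kg·m²·s⁻³ is the base-SI form of the watt.

W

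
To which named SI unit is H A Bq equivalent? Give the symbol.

V

H = Wb/A (inductance = flux per current),
    = kg·m²·s⁻²·A⁻².
Bq = 1/s = s⁻¹ (activity is decays per second).
Combining: H·A·Bq = (kg·m²·s⁻²·A⁻²) · A · s⁻¹ = kg·m²·s⁻³·A⁻¹.
kg·m²·s⁻³·A⁻¹ is the base-SI form of the volt.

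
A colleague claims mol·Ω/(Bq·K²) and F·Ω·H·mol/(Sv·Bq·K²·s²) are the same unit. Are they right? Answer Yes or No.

Left side:
  Bq = 1/s = s⁻¹ (activity is decays per second).
  So Bq⁻¹ = s.
  Ω = V/A (resistance = voltage per current),
      = kg·m²·s⁻³·A⁻².
  Combining: Bq⁻¹·mol·K⁻²·Ω = s · mol · K⁻² · (kg·m²·s⁻³·A⁻²) = kg·m²·s⁻²·A⁻²·K⁻²·mol.
Right side:
  F = C/V (capacitance = charge per voltage),
      = A·s/(kg·m²·s⁻³·A⁻¹) (substituting C and V),
      = kg⁻¹·m⁻²·s⁴·A².
  Ω = V/A (resistance = voltage per current),
      = kg·m²·s⁻³·A⁻².
  Sv = J/kg (equivalent dose = energy per mass),
      = m²·s⁻².
  So Sv⁻¹ = m⁻²·s².
  Bq = 1/s = s⁻¹ (activity is decays per second).
  So Bq⁻¹ = s.
  H = Wb/A (inductance = flux per current),
      = kg·m²·s⁻²·A⁻².
  Combining: F·Ω·Sv⁻¹·Bq⁻¹·H·K⁻²·s⁻²·mol = (kg⁻¹·m⁻²·s⁴·A²) · (kg·m²·s⁻³·A⁻²) · (m⁻²·s²) · s · (kg·m²·s⁻²·A⁻²) · K⁻² · s⁻² · mol = kg·A⁻²·K⁻²·mol.
Left is kg·m²·s⁻²·A⁻²·K⁻²·mol; right is kg·A⁻²·K⁻²·mol — different.

No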